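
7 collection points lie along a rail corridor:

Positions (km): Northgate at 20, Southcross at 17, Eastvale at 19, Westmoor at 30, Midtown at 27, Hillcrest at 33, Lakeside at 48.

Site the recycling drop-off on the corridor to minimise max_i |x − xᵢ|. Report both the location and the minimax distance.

location 32.5, max distance 15.5

The 1-center on a line is the midpoint of the two extreme points: leftmost at 17, rightmost at 48.
Optimal location = (17 + 48)/2 = 32.5; maximum distance = (48 − 17)/2 = 15.5.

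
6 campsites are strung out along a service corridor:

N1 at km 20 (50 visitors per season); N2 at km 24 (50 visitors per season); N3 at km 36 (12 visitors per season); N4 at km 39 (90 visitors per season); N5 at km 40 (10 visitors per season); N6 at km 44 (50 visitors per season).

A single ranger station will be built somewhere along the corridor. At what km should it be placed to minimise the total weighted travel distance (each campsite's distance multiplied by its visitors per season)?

x = 39

For a sum of weighted absolute distances on a line, the optimum is the weighted median (not the mean). Total weight W = 262; half-weight = 131.
Sort by position and accumulate weight:
  km 20 (N1, w=50) → cum 50
  km 24 (N2, w=50) → cum 100
  km 36 (N3, w=12) → cum 112
  km 39 (N4, w=90) → cum 202  ≥ 131 → median here
  km 40 (N5, w=10) → cum 212
  km 44 (N6, w=50) → cum 262
Optimal location: km 39.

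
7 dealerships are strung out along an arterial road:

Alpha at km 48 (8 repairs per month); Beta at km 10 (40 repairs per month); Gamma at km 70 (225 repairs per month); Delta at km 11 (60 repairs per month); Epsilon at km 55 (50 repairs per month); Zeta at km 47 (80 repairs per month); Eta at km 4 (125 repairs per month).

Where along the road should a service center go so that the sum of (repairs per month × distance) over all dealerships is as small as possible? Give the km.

For a sum of weighted absolute distances on a line, the optimum is the weighted median (not the mean). Total weight W = 588; half-weight = 294.
Sort by position and accumulate weight:
  km 4 (Eta, w=125) → cum 125
  km 10 (Beta, w=40) → cum 165
  km 11 (Delta, w=60) → cum 225
  km 47 (Zeta, w=80) → cum 305  ≥ 294 → median here
  km 48 (Alpha, w=8) → cum 313
  km 55 (Epsilon, w=50) → cum 363
  km 70 (Gamma, w=225) → cum 588
Optimal location: km 47.

x = 47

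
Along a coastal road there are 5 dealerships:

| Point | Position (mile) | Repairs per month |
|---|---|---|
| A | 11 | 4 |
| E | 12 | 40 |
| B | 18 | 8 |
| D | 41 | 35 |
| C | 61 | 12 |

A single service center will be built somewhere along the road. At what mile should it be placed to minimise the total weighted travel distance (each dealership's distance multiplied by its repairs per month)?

For a sum of weighted absolute distances on a line, the optimum is the weighted median (not the mean). Total weight W = 99; half-weight = 49.5.
Sort by position and accumulate weight:
  mile 11 (A, w=4) → cum 4
  mile 12 (E, w=40) → cum 44
  mile 18 (B, w=8) → cum 52  ≥ 49.5 → median here
  mile 41 (D, w=35) → cum 87
  mile 61 (C, w=12) → cum 99
Optimal location: mile 18.

x = 18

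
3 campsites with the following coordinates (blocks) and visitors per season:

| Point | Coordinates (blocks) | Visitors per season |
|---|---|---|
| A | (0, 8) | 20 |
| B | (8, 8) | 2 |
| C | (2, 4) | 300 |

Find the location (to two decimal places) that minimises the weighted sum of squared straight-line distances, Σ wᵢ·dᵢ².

The minimiser of Σwᵢ‖p−pᵢ‖² is the weighted centroid p* = (Σwᵢpᵢ)/(Σwᵢ).
Σwᵢ = 322.
Σwᵢxᵢ = 20·0 + 2·8 + 300·2 = 616.
Σwᵢyᵢ = 20·8 + 2·8 + 300·4 = 1376.
x* = 616/322 = 1.91, y* = 1376/322 = 4.27.

(1.91, 4.27)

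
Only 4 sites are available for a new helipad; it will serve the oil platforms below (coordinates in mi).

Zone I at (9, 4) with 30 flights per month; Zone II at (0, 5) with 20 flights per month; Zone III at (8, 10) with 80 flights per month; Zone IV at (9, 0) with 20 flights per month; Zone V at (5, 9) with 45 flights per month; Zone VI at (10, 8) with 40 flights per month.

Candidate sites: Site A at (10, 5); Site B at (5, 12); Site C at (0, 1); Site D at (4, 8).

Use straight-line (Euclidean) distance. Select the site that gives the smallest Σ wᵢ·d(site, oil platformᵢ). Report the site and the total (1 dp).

Total weighted distance at each candidate:
  Site A (10, 5): total = 1183.4
  Site B (5, 12): total = 1372.9
  Site C (0, 1): total = 2421.8
  Site D (4, 8): total = 1142.2
Minimum is at Site D with total 1142.2 mi.

Site D, total 1142.2 mi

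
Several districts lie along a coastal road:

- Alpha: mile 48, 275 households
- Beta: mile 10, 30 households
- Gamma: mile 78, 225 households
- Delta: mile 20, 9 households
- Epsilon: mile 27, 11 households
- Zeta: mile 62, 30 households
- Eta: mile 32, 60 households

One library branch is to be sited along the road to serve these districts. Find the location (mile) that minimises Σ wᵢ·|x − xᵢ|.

For a sum of weighted absolute distances on a line, the optimum is the weighted median (not the mean). Total weight W = 640; half-weight = 320.
Sort by position and accumulate weight:
  mile 10 (Beta, w=30) → cum 30
  mile 20 (Delta, w=9) → cum 39
  mile 27 (Epsilon, w=11) → cum 50
  mile 32 (Eta, w=60) → cum 110
  mile 48 (Alpha, w=275) → cum 385  ≥ 320 → median here
  mile 62 (Zeta, w=30) → cum 415
  mile 78 (Gamma, w=225) → cum 640
Optimal location: mile 48.

x = 48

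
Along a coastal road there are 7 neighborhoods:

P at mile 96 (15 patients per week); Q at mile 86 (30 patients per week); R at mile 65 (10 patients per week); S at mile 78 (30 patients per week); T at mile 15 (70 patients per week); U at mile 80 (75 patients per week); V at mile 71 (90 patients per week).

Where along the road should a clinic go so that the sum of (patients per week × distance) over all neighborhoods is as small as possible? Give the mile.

x = 71

For a sum of weighted absolute distances on a line, the optimum is the weighted median (not the mean). Total weight W = 320; half-weight = 160.
Sort by position and accumulate weight:
  mile 15 (T, w=70) → cum 70
  mile 65 (R, w=10) → cum 80
  mile 71 (V, w=90) → cum 170  ≥ 160 → median here
  mile 78 (S, w=30) → cum 200
  mile 80 (U, w=75) → cum 275
  mile 86 (Q, w=30) → cum 305
  mile 96 (P, w=15) → cum 320
Optimal location: mile 71.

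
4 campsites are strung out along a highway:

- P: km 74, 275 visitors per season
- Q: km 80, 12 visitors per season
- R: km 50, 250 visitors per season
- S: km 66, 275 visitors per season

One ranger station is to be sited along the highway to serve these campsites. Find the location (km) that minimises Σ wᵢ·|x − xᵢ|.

For a sum of weighted absolute distances on a line, the optimum is the weighted median (not the mean). Total weight W = 812; half-weight = 406.
Sort by position and accumulate weight:
  km 50 (R, w=250) → cum 250
  km 66 (S, w=275) → cum 525  ≥ 406 → median here
  km 74 (P, w=275) → cum 800
  km 80 (Q, w=12) → cum 812
Optimal location: km 66.

x = 66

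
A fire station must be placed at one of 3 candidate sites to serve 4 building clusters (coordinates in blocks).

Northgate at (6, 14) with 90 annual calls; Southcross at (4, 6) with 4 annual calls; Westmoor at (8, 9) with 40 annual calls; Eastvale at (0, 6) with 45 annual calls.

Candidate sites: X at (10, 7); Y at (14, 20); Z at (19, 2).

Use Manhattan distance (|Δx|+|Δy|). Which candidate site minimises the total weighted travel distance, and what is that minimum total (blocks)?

Total weighted distance at each candidate:
  X (10, 7): total = 1673
  Y (14, 20): total = 3296
  Z (19, 2): total = 4081
Minimum is at X with total 1673 blocks.

X, total 1673 blocks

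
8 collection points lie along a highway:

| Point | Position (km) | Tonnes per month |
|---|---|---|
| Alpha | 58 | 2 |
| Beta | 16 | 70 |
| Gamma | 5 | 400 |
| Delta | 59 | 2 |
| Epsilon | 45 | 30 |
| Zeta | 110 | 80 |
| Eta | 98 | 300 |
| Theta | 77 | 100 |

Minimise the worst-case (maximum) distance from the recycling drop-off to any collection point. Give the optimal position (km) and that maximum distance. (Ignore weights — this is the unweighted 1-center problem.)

The 1-center on a line is the midpoint of the two extreme points: leftmost at 5, rightmost at 110.
Optimal location = (5 + 110)/2 = 57.5; maximum distance = (110 − 5)/2 = 52.5.

location 57.5, max distance 52.5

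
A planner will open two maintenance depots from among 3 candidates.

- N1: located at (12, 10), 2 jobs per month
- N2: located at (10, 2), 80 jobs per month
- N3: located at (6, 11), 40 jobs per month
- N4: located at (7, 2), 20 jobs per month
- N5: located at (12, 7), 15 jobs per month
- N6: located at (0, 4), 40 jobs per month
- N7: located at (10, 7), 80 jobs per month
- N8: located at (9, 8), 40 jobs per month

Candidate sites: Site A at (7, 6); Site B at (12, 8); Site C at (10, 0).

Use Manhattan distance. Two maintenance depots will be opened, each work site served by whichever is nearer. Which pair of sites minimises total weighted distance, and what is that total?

{Site A, Site C}, total 1428

Evaluate every pair (each demand assigned to the nearer of the two):
  {Site A, Site C}: total = 1428
  {Site B, Site C}: total = 1559
  {Site A, Site B}: total = 1619
Best pair: {Site A, Site C} with total 1428.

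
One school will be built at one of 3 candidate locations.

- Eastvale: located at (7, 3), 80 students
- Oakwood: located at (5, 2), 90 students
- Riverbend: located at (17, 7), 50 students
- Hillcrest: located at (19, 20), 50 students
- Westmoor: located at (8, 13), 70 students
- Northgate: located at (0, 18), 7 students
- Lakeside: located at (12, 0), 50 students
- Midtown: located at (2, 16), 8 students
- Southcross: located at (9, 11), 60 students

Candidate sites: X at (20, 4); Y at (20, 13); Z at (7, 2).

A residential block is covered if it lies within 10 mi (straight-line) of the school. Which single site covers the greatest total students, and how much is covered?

Coverage radius r = 10 mi; a point is covered iff (Δx)²+(Δy)² ≤ 10² = 100.
  X (20, 4): covers {Riverbend, Lakeside} → 100
  Y (20, 13): covers {Riverbend, Hillcrest} → 100
  Z (7, 2): covers {Eastvale, Oakwood, Lakeside, Southcross} → 280
Maximum coverage at Z: 280 students.

Z, covering 280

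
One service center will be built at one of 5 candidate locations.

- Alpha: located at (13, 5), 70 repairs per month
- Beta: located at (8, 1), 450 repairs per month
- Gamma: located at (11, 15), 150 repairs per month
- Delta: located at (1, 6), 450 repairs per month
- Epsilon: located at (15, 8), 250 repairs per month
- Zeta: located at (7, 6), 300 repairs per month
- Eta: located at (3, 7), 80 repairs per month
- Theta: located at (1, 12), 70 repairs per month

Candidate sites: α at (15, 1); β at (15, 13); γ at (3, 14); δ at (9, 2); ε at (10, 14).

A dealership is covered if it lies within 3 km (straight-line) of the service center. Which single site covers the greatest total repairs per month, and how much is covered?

Coverage radius r = 3 km; a point is covered iff (Δx)²+(Δy)² ≤ 3² = 9.
  α (15, 1): covers {none} → 0
  β (15, 13): covers {none} → 0
  γ (3, 14): covers {Theta} → 70
  δ (9, 2): covers {Beta} → 450
  ε (10, 14): covers {Gamma} → 150
Maximum coverage at δ: 450 repairs per month.

δ, covering 450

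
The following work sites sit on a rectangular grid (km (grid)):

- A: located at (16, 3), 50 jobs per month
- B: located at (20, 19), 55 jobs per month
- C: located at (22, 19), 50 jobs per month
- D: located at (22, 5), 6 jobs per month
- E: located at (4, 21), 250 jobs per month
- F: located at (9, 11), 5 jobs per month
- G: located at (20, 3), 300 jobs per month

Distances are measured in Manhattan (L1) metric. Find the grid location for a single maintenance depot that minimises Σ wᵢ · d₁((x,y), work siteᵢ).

(20, 11)

Manhattan distance separates: Σwᵢ(|x−xᵢ|+|y−yᵢ|) = Σwᵢ|x−xᵢ| + Σwᵢ|y−yᵢ|, so x and y are optimised independently as 1-D weighted medians.
Total weight W = 716; half = 358.
x-coordinate, sorted with cumulative weight:
  x=4 (E, w=250) cum 250
  x=9 (F, w=5) cum 255
  x=16 (A, w=50) cum 305
  x=20 (B, w=55) cum 360  ← median
  x=20 (G, w=300) cum 660
  x=22 (C, w=50) cum 710
  x=22 (D, w=6) cum 716
⇒ x* = 20
y-coordinate, sorted with cumulative weight:
  y=3 (A, w=50) cum 50
  y=3 (G, w=300) cum 350
  y=5 (D, w=6) cum 356
  y=11 (F, w=5) cum 361  ← median
  y=19 (B, w=55) cum 416
  y=19 (C, w=50) cum 466
  y=21 (E, w=250) cum 716
⇒ y* = 11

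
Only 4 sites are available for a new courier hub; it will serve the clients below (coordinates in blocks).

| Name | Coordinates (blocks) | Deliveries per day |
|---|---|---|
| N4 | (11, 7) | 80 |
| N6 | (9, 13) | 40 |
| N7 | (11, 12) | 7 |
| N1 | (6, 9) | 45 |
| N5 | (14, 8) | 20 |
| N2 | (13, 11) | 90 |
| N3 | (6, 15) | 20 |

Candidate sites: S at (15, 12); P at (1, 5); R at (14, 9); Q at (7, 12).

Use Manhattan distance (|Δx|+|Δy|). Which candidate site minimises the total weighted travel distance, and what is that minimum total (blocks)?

Total weighted distance at each candidate:
  S (15, 12): total = 2178
  P (1, 5): total = 4364
  R (14, 9): total = 1732
  Q (7, 12): total = 1978
Minimum is at R with total 1732 blocks.

R, total 1732 blocks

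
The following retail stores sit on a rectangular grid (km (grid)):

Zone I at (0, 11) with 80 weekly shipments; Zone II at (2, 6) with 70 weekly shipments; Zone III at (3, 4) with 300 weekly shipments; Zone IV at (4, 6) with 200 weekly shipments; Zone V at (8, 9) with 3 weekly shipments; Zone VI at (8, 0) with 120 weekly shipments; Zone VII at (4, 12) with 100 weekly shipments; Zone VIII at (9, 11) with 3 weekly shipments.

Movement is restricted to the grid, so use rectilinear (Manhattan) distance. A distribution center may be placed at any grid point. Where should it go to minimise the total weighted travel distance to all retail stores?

Manhattan distance separates: Σwᵢ(|x−xᵢ|+|y−yᵢ|) = Σwᵢ|x−xᵢ| + Σwᵢ|y−yᵢ|, so x and y are optimised independently as 1-D weighted medians.
Total weight W = 876; half = 438.
x-coordinate, sorted with cumulative weight:
  x=0 (Zone I, w=80) cum 80
  x=2 (Zone II, w=70) cum 150
  x=3 (Zone III, w=300) cum 450  ← median
  x=4 (Zone IV, w=200) cum 650
  x=4 (Zone VII, w=100) cum 750
  x=8 (Zone V, w=3) cum 753
  x=8 (Zone VI, w=120) cum 873
  x=9 (Zone VIII, w=3) cum 876
⇒ x* = 3
y-coordinate, sorted with cumulative weight:
  y=0 (Zone VI, w=120) cum 120
  y=4 (Zone III, w=300) cum 420
  y=6 (Zone II, w=70) cum 490  ← median
  y=6 (Zone IV, w=200) cum 690
  y=9 (Zone V, w=3) cum 693
  y=11 (Zone I, w=80) cum 773
  y=11 (Zone VIII, w=3) cum 776
  y=12 (Zone VII, w=100) cum 876
⇒ y* = 6

(3, 6)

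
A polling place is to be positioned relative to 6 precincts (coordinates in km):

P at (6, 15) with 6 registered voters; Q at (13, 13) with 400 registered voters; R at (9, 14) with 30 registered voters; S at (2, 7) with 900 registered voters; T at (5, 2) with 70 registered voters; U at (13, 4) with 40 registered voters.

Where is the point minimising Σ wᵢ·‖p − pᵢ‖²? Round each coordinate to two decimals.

(5.65, 8.51)

The minimiser of Σwᵢ‖p−pᵢ‖² is the weighted centroid p* = (Σwᵢpᵢ)/(Σwᵢ).
Σwᵢ = 1446.
Σwᵢxᵢ = 6·6 + 400·13 + 30·9 + 900·2 + 70·5 + 40·13 = 8176.
Σwᵢyᵢ = 6·15 + 400·13 + 30·14 + 900·7 + 70·2 + 40·4 = 12310.
x* = 8176/1446 = 5.65, y* = 12310/1446 = 8.51.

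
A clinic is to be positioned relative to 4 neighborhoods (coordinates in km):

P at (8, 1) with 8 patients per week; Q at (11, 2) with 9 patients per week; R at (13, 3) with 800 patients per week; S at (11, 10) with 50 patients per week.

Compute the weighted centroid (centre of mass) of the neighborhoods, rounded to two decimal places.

(12.82, 3.37)

The minimiser of Σwᵢ‖p−pᵢ‖² is the weighted centroid p* = (Σwᵢpᵢ)/(Σwᵢ).
Σwᵢ = 867.
Σwᵢxᵢ = 8·8 + 9·11 + 800·13 + 50·11 = 11113.
Σwᵢyᵢ = 8·1 + 9·2 + 800·3 + 50·10 = 2926.
x* = 11113/867 = 12.82, y* = 2926/867 = 3.37.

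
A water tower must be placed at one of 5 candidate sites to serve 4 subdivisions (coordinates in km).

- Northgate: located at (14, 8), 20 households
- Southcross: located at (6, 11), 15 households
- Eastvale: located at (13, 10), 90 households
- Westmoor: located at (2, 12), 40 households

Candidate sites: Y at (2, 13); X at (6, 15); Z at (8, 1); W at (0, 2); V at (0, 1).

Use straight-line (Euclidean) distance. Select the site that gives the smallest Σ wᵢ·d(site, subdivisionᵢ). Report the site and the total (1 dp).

Total weighted distance at each candidate:
  Y (2, 13): total = 1393.2
  X (6, 15): total = 1246.8
  Z (8, 1): total = 1765.2
  W (0, 2): total = 2248.6
  V (0, 1): total = 2358.2
Minimum is at X with total 1246.8 km.

X, total 1246.8 km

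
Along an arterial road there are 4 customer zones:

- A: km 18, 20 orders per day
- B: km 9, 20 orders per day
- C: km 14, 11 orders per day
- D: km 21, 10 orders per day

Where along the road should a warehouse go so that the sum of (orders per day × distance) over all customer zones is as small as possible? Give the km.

x = 14

For a sum of weighted absolute distances on a line, the optimum is the weighted median (not the mean). Total weight W = 61; half-weight = 30.5.
Sort by position and accumulate weight:
  km 9 (B, w=20) → cum 20
  km 14 (C, w=11) → cum 31  ≥ 30.5 → median here
  km 18 (A, w=20) → cum 51
  km 21 (D, w=10) → cum 61
Optimal location: km 14.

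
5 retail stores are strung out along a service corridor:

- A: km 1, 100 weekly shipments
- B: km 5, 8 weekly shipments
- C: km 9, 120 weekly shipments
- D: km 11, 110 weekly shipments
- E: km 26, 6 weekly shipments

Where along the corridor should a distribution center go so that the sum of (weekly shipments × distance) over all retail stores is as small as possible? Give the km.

x = 9

For a sum of weighted absolute distances on a line, the optimum is the weighted median (not the mean). Total weight W = 344; half-weight = 172.
Sort by position and accumulate weight:
  km 1 (A, w=100) → cum 100
  km 5 (B, w=8) → cum 108
  km 9 (C, w=120) → cum 228  ≥ 172 → median here
  km 11 (D, w=110) → cum 338
  km 26 (E, w=6) → cum 344
Optimal location: km 9.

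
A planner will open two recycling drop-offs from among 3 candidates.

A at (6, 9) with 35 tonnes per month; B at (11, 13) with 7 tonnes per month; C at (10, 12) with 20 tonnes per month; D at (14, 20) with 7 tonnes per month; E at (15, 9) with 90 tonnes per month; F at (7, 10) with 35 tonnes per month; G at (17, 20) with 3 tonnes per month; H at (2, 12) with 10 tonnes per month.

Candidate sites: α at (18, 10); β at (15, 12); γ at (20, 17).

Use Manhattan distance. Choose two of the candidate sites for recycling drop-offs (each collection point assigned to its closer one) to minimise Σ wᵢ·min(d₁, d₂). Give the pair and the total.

Evaluate every pair (each demand assigned to the nearer of the two):
  {β, γ}: total = 1386
  {α, β}: total = 1398
  {α, γ}: total = 1731
Best pair: {β, γ} with total 1386.

{β, γ}, total 1386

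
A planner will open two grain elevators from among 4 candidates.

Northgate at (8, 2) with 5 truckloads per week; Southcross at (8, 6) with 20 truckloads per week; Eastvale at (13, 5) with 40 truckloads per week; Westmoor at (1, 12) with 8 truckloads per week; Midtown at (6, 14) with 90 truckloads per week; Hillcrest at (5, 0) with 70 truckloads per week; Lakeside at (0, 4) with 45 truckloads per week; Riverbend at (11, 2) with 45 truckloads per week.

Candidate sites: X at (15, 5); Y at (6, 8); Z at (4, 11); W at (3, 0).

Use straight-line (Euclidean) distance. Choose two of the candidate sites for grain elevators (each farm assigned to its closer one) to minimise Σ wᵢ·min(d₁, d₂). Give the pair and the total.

Evaluate every pair (each demand assigned to the nearer of the two):
  {Z, W}: total = 1673.5
  {Y, W}: total = 1695.8
  {X, Y}: total = 1873.3
  {X, Z}: total = 1956.9
  {Y, Z}: total = 1982.9
  {X, W}: total = 2081.2
Best pair: {Z, W} with total 1673.5.

{Z, W}, total 1673.5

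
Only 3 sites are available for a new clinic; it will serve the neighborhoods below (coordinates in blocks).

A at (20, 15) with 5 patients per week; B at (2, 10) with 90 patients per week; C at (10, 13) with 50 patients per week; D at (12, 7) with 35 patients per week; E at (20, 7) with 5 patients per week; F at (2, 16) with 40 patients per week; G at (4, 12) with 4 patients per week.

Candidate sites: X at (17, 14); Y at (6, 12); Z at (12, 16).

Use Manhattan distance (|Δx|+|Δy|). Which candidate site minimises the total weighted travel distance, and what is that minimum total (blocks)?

Total weighted distance at each candidate:
  X (17, 14): total = 3340
  Y (6, 12): total = 1683
  Z (12, 16): total = 2583
Minimum is at Y with total 1683 blocks.

Y, total 1683 blocks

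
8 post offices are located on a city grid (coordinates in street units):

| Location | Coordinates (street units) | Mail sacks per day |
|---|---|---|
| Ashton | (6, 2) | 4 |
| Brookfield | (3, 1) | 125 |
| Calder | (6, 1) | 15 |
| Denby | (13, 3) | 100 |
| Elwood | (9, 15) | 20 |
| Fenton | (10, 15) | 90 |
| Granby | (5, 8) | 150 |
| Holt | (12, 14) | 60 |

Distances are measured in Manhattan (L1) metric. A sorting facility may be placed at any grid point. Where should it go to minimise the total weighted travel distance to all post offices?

(6, 8)

Manhattan distance separates: Σwᵢ(|x−xᵢ|+|y−yᵢ|) = Σwᵢ|x−xᵢ| + Σwᵢ|y−yᵢ|, so x and y are optimised independently as 1-D weighted medians.
Total weight W = 564; half = 282.
x-coordinate, sorted with cumulative weight:
  x=3 (Brookfield, w=125) cum 125
  x=5 (Granby, w=150) cum 275
  x=6 (Ashton, w=4) cum 279
  x=6 (Calder, w=15) cum 294  ← median
  x=9 (Elwood, w=20) cum 314
  x=10 (Fenton, w=90) cum 404
  x=12 (Holt, w=60) cum 464
  x=13 (Denby, w=100) cum 564
⇒ x* = 6
y-coordinate, sorted with cumulative weight:
  y=1 (Brookfield, w=125) cum 125
  y=1 (Calder, w=15) cum 140
  y=2 (Ashton, w=4) cum 144
  y=3 (Denby, w=100) cum 244
  y=8 (Granby, w=150) cum 394  ← median
  y=14 (Holt, w=60) cum 454
  y=15 (Elwood, w=20) cum 474
  y=15 (Fenton, w=90) cum 564
⇒ y* = 8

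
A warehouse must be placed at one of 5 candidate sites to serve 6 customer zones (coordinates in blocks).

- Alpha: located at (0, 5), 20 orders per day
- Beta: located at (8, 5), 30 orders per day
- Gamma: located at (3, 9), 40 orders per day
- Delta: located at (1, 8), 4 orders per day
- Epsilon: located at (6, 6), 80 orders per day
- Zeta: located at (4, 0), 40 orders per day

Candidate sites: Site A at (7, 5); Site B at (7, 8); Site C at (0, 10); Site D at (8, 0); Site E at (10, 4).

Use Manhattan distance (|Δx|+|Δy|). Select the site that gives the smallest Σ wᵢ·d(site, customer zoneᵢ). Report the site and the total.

Total weighted distance at each candidate:
  Site A (7, 5): total = 1006
  Site B (7, 8): total = 1224
  Site C (0, 10): total = 2022
  Site D (8, 0): total = 1830
  Site E (10, 4): total = 1722
Minimum is at Site A with total 1006 blocks.

Site A, total 1006 blocks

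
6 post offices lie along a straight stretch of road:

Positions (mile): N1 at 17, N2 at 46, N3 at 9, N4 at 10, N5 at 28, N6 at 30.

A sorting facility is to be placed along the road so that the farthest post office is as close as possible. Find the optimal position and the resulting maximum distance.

location 27.5, max distance 18.5

The 1-center on a line is the midpoint of the two extreme points: leftmost at 9, rightmost at 46.
Optimal location = (9 + 46)/2 = 27.5; maximum distance = (46 − 9)/2 = 18.5.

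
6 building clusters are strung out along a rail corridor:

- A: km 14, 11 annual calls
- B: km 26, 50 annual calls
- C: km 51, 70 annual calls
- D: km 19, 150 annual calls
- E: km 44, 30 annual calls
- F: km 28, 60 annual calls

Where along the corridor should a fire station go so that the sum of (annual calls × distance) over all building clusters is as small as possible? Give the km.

For a sum of weighted absolute distances on a line, the optimum is the weighted median (not the mean). Total weight W = 371; half-weight = 185.5.
Sort by position and accumulate weight:
  km 14 (A, w=11) → cum 11
  km 19 (D, w=150) → cum 161
  km 26 (B, w=50) → cum 211  ≥ 185.5 → median here
  km 28 (F, w=60) → cum 271
  km 44 (E, w=30) → cum 301
  km 51 (C, w=70) → cum 371
Optimal location: km 26.

x = 26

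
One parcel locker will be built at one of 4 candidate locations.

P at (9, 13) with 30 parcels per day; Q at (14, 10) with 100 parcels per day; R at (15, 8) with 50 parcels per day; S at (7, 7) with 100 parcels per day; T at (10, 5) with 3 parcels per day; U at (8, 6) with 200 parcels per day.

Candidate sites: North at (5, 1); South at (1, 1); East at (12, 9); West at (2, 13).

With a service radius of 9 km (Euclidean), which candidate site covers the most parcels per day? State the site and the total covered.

Coverage radius r = 9 km; a point is covered iff (Δx)²+(Δy)² ≤ 9² = 81.
  North (5, 1): covers {S, T, U} → 303
  South (1, 1): covers {S, U} → 300
  East (12, 9): covers {P, Q, R, S, T, U} → 483
  West (2, 13): covers {P, S} → 130
Maximum coverage at East: 483 parcels per day.

East, covering 483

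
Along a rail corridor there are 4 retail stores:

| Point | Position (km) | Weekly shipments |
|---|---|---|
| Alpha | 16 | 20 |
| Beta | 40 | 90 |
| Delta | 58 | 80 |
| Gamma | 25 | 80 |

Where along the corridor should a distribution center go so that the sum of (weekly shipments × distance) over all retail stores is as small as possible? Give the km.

x = 40

For a sum of weighted absolute distances on a line, the optimum is the weighted median (not the mean). Total weight W = 270; half-weight = 135.
Sort by position and accumulate weight:
  km 16 (Alpha, w=20) → cum 20
  km 25 (Gamma, w=80) → cum 100
  km 40 (Beta, w=90) → cum 190  ≥ 135 → median here
  km 58 (Delta, w=80) → cum 270
Optimal location: km 40.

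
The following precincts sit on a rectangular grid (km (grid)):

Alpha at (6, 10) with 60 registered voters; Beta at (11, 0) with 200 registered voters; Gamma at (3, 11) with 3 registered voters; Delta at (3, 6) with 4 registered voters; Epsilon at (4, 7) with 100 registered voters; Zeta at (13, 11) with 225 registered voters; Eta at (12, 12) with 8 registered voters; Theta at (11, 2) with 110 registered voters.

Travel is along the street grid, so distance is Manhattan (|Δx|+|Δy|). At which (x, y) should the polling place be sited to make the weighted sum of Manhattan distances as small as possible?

Manhattan distance separates: Σwᵢ(|x−xᵢ|+|y−yᵢ|) = Σwᵢ|x−xᵢ| + Σwᵢ|y−yᵢ|, so x and y are optimised independently as 1-D weighted medians.
Total weight W = 710; half = 355.
x-coordinate, sorted with cumulative weight:
  x=3 (Gamma, w=3) cum 3
  x=3 (Delta, w=4) cum 7
  x=4 (Epsilon, w=100) cum 107
  x=6 (Alpha, w=60) cum 167
  x=11 (Beta, w=200) cum 367  ← median
  x=11 (Theta, w=110) cum 477
  x=12 (Eta, w=8) cum 485
  x=13 (Zeta, w=225) cum 710
⇒ x* = 11
y-coordinate, sorted with cumulative weight:
  y=0 (Beta, w=200) cum 200
  y=2 (Theta, w=110) cum 310
  y=6 (Delta, w=4) cum 314
  y=7 (Epsilon, w=100) cum 414  ← median
  y=10 (Alpha, w=60) cum 474
  y=11 (Gamma, w=3) cum 477
  y=11 (Zeta, w=225) cum 702
  y=12 (Eta, w=8) cum 710
⇒ y* = 7

(11, 7)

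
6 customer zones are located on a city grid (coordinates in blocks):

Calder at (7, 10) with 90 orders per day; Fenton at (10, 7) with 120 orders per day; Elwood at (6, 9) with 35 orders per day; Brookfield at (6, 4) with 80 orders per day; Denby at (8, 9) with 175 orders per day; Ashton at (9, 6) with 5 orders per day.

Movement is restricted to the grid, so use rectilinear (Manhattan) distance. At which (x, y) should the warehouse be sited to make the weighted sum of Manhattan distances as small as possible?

(8, 9)

Manhattan distance separates: Σwᵢ(|x−xᵢ|+|y−yᵢ|) = Σwᵢ|x−xᵢ| + Σwᵢ|y−yᵢ|, so x and y are optimised independently as 1-D weighted medians.
Total weight W = 505; half = 252.5.
x-coordinate, sorted with cumulative weight:
  x=6 (Elwood, w=35) cum 35
  x=6 (Brookfield, w=80) cum 115
  x=7 (Calder, w=90) cum 205
  x=8 (Denby, w=175) cum 380  ← median
  x=9 (Ashton, w=5) cum 385
  x=10 (Fenton, w=120) cum 505
⇒ x* = 8
y-coordinate, sorted with cumulative weight:
  y=4 (Brookfield, w=80) cum 80
  y=6 (Ashton, w=5) cum 85
  y=7 (Fenton, w=120) cum 205
  y=9 (Elwood, w=35) cum 240
  y=9 (Denby, w=175) cum 415  ← median
  y=10 (Calder, w=90) cum 505
⇒ y* = 9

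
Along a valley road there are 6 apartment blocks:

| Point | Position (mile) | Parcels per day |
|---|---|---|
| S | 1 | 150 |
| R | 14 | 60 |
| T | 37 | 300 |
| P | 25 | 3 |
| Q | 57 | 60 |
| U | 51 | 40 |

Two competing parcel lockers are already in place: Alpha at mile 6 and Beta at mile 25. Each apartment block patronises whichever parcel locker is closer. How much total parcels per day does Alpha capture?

The indifferent point is the midpoint (6+25)/2 = 15.5; apartment blocks left of it (closer to Alpha at 6) go to Alpha, those right go to Beta.
  S at 1 (w=150) → Alpha
  R at 14 (w=60) → Alpha
  P at 25 (w=3) → Beta
  T at 37 (w=300) → Beta
  U at 51 (w=40) → Beta
  Q at 57 (w=60) → Beta
Alpha captures 210; Beta captures 403.

210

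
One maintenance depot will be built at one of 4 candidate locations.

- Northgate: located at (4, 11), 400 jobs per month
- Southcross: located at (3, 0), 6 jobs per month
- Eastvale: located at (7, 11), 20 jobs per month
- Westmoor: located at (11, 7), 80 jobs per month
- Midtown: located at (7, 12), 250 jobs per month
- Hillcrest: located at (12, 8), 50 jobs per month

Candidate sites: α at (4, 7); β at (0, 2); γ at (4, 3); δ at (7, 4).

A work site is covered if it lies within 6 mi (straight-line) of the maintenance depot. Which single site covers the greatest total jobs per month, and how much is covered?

Coverage radius r = 6 mi; a point is covered iff (Δx)²+(Δy)² ≤ 6² = 36.
  α (4, 7): covers {Northgate, Eastvale, Midtown} → 670
  β (0, 2): covers {Southcross} → 6
  γ (4, 3): covers {Southcross} → 6
  δ (7, 4): covers {Southcross, Westmoor} → 86
Maximum coverage at α: 670 jobs per month.

α, covering 670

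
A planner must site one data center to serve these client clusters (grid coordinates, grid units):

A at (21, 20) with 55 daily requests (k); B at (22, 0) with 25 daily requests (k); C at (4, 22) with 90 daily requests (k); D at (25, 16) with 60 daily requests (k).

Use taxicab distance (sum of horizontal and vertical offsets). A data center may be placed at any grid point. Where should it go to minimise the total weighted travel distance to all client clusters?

Manhattan distance separates: Σwᵢ(|x−xᵢ|+|y−yᵢ|) = Σwᵢ|x−xᵢ| + Σwᵢ|y−yᵢ|, so x and y are optimised independently as 1-D weighted medians.
Total weight W = 230; half = 115.
x-coordinate, sorted with cumulative weight:
  x=4 (C, w=90) cum 90
  x=21 (A, w=55) cum 145  ← median
  x=22 (B, w=25) cum 170
  x=25 (D, w=60) cum 230
⇒ x* = 21
y-coordinate, sorted with cumulative weight:
  y=0 (B, w=25) cum 25
  y=16 (D, w=60) cum 85
  y=20 (A, w=55) cum 140  ← median
  y=22 (C, w=90) cum 230
⇒ y* = 20

(21, 20)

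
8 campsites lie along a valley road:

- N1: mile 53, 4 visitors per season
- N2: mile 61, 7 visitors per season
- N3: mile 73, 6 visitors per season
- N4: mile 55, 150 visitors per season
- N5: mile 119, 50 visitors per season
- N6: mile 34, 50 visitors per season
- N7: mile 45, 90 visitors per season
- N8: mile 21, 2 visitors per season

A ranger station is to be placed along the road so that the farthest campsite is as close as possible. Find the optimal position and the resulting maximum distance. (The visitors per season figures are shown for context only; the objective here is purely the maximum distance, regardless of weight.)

The 1-center on a line is the midpoint of the two extreme points: leftmost at 21, rightmost at 119.
Optimal location = (21 + 119)/2 = 70; maximum distance = (119 − 21)/2 = 49.

location 70, max distance 49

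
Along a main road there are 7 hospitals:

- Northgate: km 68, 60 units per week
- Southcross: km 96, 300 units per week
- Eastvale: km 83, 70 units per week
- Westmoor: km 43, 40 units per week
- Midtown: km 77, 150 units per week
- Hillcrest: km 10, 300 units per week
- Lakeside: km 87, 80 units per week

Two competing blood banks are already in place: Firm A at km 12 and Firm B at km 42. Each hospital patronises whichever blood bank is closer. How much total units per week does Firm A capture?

300

The indifferent point is the midpoint (12+42)/2 = 27; hospitals left of it (closer to Firm A at 12) go to Firm A, those right go to Firm B.
  Hillcrest at 10 (w=300) → Firm A
  Westmoor at 43 (w=40) → Firm B
  Northgate at 68 (w=60) → Firm B
  Midtown at 77 (w=150) → Firm B
  Eastvale at 83 (w=70) → Firm B
  Lakeside at 87 (w=80) → Firm B
  Southcross at 96 (w=300) → Firm B
Firm A captures 300; Firm B captures 700.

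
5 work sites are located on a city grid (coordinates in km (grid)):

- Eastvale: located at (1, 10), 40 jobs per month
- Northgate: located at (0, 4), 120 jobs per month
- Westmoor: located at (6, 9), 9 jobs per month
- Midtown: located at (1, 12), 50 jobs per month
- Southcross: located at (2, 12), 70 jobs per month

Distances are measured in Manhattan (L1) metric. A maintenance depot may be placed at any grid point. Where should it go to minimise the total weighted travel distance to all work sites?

(1, 10)

Manhattan distance separates: Σwᵢ(|x−xᵢ|+|y−yᵢ|) = Σwᵢ|x−xᵢ| + Σwᵢ|y−yᵢ|, so x and y are optimised independently as 1-D weighted medians.
Total weight W = 289; half = 144.5.
x-coordinate, sorted with cumulative weight:
  x=0 (Northgate, w=120) cum 120
  x=1 (Eastvale, w=40) cum 160  ← median
  x=1 (Midtown, w=50) cum 210
  x=2 (Southcross, w=70) cum 280
  x=6 (Westmoor, w=9) cum 289
⇒ x* = 1
y-coordinate, sorted with cumulative weight:
  y=4 (Northgate, w=120) cum 120
  y=9 (Westmoor, w=9) cum 129
  y=10 (Eastvale, w=40) cum 169  ← median
  y=12 (Midtown, w=50) cum 219
  y=12 (Southcross, w=70) cum 289
⇒ y* = 10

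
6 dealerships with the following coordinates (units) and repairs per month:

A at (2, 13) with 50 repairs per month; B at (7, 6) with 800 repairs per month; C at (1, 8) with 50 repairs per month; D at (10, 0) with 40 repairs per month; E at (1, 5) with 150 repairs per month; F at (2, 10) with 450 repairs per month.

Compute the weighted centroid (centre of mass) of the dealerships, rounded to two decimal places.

(4.68, 7.21)

The minimiser of Σwᵢ‖p−pᵢ‖² is the weighted centroid p* = (Σwᵢpᵢ)/(Σwᵢ).
Σwᵢ = 1540.
Σwᵢxᵢ = 50·2 + 800·7 + 50·1 + 40·10 + 150·1 + 450·2 = 7200.
Σwᵢyᵢ = 50·13 + 800·6 + 50·8 + 40·0 + 150·5 + 450·10 = 11100.
x* = 7200/1540 = 4.68, y* = 11100/1540 = 7.21.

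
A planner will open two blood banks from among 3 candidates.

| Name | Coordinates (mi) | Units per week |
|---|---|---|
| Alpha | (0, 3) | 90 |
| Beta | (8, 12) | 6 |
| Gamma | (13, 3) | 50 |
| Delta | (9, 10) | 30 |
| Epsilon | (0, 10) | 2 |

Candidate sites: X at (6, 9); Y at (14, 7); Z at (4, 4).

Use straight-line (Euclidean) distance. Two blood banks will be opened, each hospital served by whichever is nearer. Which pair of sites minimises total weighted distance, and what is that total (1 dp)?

Evaluate every pair (each demand assigned to the nearer of the two):
  {Y, Z}: total = 813.4
  {X, Z}: total = 952.5
  {X, Y}: total = 1098.5
Best pair: {Y, Z} with total 813.4.

{Y, Z}, total 813.4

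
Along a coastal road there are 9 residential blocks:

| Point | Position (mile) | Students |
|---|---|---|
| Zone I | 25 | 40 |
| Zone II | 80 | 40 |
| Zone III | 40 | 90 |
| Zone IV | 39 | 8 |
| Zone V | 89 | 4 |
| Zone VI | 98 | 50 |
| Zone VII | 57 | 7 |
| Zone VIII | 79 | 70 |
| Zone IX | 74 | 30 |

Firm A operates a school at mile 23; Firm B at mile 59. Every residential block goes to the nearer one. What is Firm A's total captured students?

138

The indifferent point is the midpoint (23+59)/2 = 41; residential blocks left of it (closer to Firm A at 23) go to Firm A, those right go to Firm B.
  Zone I at 25 (w=40) → Firm A
  Zone IV at 39 (w=8) → Firm A
  Zone III at 40 (w=90) → Firm A
  Zone VII at 57 (w=7) → Firm B
  Zone IX at 74 (w=30) → Firm B
  Zone VIII at 79 (w=70) → Firm B
  Zone II at 80 (w=40) → Firm B
  Zone V at 89 (w=4) → Firm B
  Zone VI at 98 (w=50) → Firm B
Firm A captures 138; Firm B captures 201.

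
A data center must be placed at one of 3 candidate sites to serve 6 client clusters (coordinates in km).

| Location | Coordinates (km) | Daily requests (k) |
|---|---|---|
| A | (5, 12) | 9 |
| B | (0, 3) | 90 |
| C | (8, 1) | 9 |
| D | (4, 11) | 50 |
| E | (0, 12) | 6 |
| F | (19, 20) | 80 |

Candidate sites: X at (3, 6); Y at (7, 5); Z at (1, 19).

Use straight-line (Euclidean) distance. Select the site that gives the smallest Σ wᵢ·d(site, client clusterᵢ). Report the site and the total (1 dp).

Total weighted distance at each candidate:
  X (3, 6): total = 2498.4
  Y (7, 5): total = 2689.4
  Z (1, 19): total = 3601.0
Minimum is at X with total 2498.4 km.

X, total 2498.4 km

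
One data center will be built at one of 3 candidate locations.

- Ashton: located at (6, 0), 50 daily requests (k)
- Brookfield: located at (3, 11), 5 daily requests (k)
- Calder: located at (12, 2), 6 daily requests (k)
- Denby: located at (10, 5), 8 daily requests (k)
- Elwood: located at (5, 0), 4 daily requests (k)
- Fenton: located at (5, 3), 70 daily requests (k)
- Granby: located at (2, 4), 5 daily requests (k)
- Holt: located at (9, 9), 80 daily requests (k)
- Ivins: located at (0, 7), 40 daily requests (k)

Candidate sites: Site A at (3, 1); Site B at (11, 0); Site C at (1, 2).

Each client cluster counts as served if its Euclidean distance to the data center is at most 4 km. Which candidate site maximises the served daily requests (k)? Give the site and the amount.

Coverage radius r = 4 km; a point is covered iff (Δx)²+(Δy)² ≤ 4² = 16.
  Site A (3, 1): covers {Ashton, Elwood, Fenton, Granby} → 129
  Site B (11, 0): covers {Calder} → 6
  Site C (1, 2): covers {Granby} → 5
Maximum coverage at Site A: 129 daily requests (k).

Site A, covering 129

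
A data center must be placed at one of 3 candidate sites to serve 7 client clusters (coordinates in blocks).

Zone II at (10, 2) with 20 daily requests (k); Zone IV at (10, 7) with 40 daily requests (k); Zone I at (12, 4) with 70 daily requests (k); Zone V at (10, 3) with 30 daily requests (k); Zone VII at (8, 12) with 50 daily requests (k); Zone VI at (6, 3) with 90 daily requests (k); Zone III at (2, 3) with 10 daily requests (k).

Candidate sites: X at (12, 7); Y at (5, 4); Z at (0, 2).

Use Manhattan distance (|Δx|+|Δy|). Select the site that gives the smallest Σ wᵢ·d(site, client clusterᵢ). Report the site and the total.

Y, total 1900 blocks

Total weighted distance at each candidate:
  X (12, 7): total = 2100
  Y (5, 4): total = 1900
  Z (0, 2): total = 3670
Minimum is at Y with total 1900 blocks.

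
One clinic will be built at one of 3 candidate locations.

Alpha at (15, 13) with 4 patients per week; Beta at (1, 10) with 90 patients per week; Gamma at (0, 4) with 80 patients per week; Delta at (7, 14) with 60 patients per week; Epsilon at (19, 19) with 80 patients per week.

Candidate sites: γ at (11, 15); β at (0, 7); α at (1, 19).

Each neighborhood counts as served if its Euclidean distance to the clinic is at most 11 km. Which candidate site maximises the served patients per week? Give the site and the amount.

Coverage radius r = 11 km; a point is covered iff (Δx)²+(Δy)² ≤ 11² = 121.
  γ (11, 15): covers {Alpha, Delta, Epsilon} → 144
  β (0, 7): covers {Beta, Gamma, Delta} → 230
  α (1, 19): covers {Beta, Delta} → 150
Maximum coverage at β: 230 patients per week.

β, covering 230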